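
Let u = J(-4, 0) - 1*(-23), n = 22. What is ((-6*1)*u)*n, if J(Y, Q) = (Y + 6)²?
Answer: -3564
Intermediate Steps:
J(Y, Q) = (6 + Y)²
u = 27 (u = (6 - 4)² - 1*(-23) = 2² + 23 = 4 + 23 = 27)
((-6*1)*u)*n = (-6*1*27)*22 = -6*27*22 = -162*22 = -3564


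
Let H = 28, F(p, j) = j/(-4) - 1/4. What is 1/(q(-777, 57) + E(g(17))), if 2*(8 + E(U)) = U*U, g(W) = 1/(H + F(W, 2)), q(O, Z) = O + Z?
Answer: -11881/8649360 ≈ -0.0013736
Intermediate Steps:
F(p, j) = -¼ - j/4 (F(p, j) = j*(-¼) - 1*¼ = -j/4 - ¼ = -¼ - j/4)
g(W) = 4/109 (g(W) = 1/(28 + (-¼ - ¼*2)) = 1/(28 + (-¼ - ½)) = 1/(28 - ¾) = 1/(109/4) = 4/109)
E(U) = -8 + U²/2 (E(U) = -8 + (U*U)/2 = -8 + U²/2)
1/(q(-777, 57) + E(g(17))) = 1/((-777 + 57) + (-8 + (4/109)²/2)) = 1/(-720 + (-8 + (½)*(16/11881))) = 1/(-720 + (-8 + 8/11881)) = 1/(-720 - 95040/11881) = 1/(-8649360/11881) = -11881/8649360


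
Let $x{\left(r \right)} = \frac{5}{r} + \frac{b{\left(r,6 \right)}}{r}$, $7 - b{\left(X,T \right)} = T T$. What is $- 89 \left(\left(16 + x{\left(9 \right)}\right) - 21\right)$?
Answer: $\frac{2047}{3} \approx 682.33$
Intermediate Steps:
$b{\left(X,T \right)} = 7 - T^{2}$ ($b{\left(X,T \right)} = 7 - T T = 7 - T^{2}$)
$x{\left(r \right)} = - \frac{24}{r}$ ($x{\left(r \right)} = \frac{5}{r} + \frac{7 - 6^{2}}{r} = \frac{5}{r} + \frac{7 - 36}{r} = \frac{5}{r} - \frac{29}{r} = - \frac{24}{r}$)
$- 89 \left(\left(16 + x{\left(9 \right)}\right) - 21\right) = - 89 \left(\left(16 - \frac{24}{9}\right) - 21\right) = - 89 \left(\left(16 - \frac{8}{3}\right) - 21\right) = - 89 \left(\frac{40}{3} - 21\right) = \left(-89\right) \left(- \frac{23}{3}\right) = \frac{2047}{3}$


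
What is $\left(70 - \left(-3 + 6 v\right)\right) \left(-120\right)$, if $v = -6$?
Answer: $-13080$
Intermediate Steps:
$\left(70 - \left(-3 + 6 v\right)\right) \left(-120\right) = \left(70 + \left(\left(-6\right) \left(-6\right) + 3\right)\right) \left(-120\right) = \left(70 + \left(36 + 3\right)\right) \left(-120\right) = \left(70 + 39\right) \left(-120\right) = 109 \left(-120\right) = -13080$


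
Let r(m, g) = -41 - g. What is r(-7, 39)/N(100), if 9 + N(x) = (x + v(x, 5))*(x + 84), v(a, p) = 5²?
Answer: -80/22991 ≈ -0.0034796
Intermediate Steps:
v(a, p) = 25
N(x) = -9 + (25 + x)*(84 + x) (N(x) = -9 + (x + 25)*(x + 84) = -9 + (25 + x)*(84 + x))
r(-7, 39)/N(100) = (-41 - 1*39)/(2091 + 100² + 109*100) = (-41 - 39)/(2091 + 10000 + 10900) = -80/22991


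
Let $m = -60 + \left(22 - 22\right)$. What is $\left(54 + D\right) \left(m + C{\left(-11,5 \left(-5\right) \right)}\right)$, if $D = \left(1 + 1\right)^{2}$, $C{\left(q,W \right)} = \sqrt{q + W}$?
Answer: $-3480 + 348 i \approx -3480.0 + 348.0 i$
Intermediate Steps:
$C{\left(q,W \right)} = \sqrt{W + q}$
$D = 4$ ($D = 2^{2} = 4$)
$m = -60$ ($m = -60 + 0 = -60$)
$\left(54 + D\right) \left(m + C{\left(-11,5 \left(-5\right) \right)}\right) = \left(54 + 4\right) \left(-60 + \sqrt{5 \left(-5\right) - 11}\right) = 58 \left(-60 + \sqrt{-25 - 11}\right) = 58 \left(-60 + \sqrt{-36}\right) = 58 \left(-60 + 6 i\right) = -3480 + 348 i$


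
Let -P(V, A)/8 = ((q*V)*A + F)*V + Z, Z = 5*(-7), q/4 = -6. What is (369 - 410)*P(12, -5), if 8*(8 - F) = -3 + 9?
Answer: 5684896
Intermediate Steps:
q = -24 (q = 4*(-6) = -24)
F = 29/4 (F = 8 - (-3 + 9)/8 = 8 - ⅛*6 = 8 - ¾ = 29/4 ≈ 7.2500)
Z = -35
P(V, A) = 280 - 8*V*(29/4 - 24*A*V) (P(V, A) = -8*(((-24*V)*A + 29/4)*V - 35) = -8*((-24*A*V + 29/4)*V - 35) = -8*((29/4 - 24*A*V)*V - 35) = -8*(V*(29/4 - 24*A*V) - 35) = -8*(-35 + V*(29/4 - 24*A*V)) = 280 - 8*V*(29/4 - 24*A*V))
(369 - 410)*P(12, -5) = (369 - 410)*(280 - 58*12 + 192*(-5)*12²) = -41*(280 - 696 + 192*(-5)*144) = -41*(280 - 696 - 138240) = -41*(-138656) = 5684896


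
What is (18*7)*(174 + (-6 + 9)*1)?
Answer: 22302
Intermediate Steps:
(18*7)*(174 + (-6 + 9)*1) = 126*(174 + 3*1) = 126*(174 + 3) = 126*177 = 22302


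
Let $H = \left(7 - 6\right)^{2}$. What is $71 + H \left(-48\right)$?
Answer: $23$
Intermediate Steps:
$H = 1$ ($H = 1^{2} = 1$)
$71 + H \left(-48\right) = 71 + 1 \left(-48\right) = 71 - 48 = 23$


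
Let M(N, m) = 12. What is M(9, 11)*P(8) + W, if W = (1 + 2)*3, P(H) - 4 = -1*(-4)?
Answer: 105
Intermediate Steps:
P(H) = 8 (P(H) = 4 - 1*(-4) = 4 + 4 = 8)
W = 9 (W = 3*3 = 9)
M(9, 11)*P(8) + W = 12*8 + 9 = 96 + 9 = 105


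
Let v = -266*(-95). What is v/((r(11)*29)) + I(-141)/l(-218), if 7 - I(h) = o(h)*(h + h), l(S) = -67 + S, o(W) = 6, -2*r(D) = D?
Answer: -14945881/90915 ≈ -164.39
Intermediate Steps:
r(D) = -D/2
v = 25270
I(h) = 7 - 12*h (I(h) = 7 - 6*(h + h) = 7 - 6*2*h = 7 - 12*h)
v/((r(11)*29)) + I(-141)/l(-218) = 25270/((-½*11*29)) + (7 - 12*(-141))/(-67 - 218) = 25270/((-11/2*29)) + (7 + 1692)/(-285) = 25270/(-319/2) + 1699*(-1/285) = 25270*(-2/319) - 1699/285 = -50540/319 - 1699/285 = -14945881/90915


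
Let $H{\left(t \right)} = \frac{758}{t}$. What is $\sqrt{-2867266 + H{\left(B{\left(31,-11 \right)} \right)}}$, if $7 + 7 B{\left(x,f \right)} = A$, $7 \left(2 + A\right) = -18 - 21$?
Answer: $\frac{i \sqrt{7458705987}}{51} \approx 1693.4 i$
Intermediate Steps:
$A = - \frac{53}{7}$ ($A = -2 + \frac{-18 - 21}{7} = -2 + \frac{1}{7} \left(-39\right) = -2 - \frac{39}{7} = - \frac{53}{7} \approx -7.5714$)
$B{\left(x,f \right)} = - \frac{102}{49}$ ($B{\left(x,f \right)} = -1 + \frac{1}{7} \left(- \frac{53}{7}\right) = -1 - \frac{53}{49} = - \frac{102}{49}$)
$\sqrt{-2867266 + H{\left(B{\left(31,-11 \right)} \right)}} = \sqrt{-2867266 + \frac{758}{- \frac{102}{49}}} = \sqrt{-2867266 + 758 \left(- \frac{49}{102}\right)} = \sqrt{-2867266 - \frac{18571}{51}} = \sqrt{- \frac{146249137}{51}} = \frac{i \sqrt{7458705987}}{51}$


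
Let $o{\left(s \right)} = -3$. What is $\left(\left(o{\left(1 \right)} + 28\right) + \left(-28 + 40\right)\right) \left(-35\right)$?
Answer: $-1295$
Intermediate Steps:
$\left(\left(o{\left(1 \right)} + 28\right) + \left(-28 + 40\right)\right) \left(-35\right) = \left(\left(-3 + 28\right) + \left(-28 + 40\right)\right) \left(-35\right) = \left(25 + 12\right) \left(-35\right) = 37 \left(-35\right) = -1295$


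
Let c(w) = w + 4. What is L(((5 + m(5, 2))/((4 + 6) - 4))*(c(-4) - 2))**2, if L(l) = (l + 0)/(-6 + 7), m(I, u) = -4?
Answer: 1/9 ≈ 0.11111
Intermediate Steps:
c(w) = 4 + w
L(l) = l (L(l) = l/1 = l*1 = l)
L(((5 + m(5, 2))/((4 + 6) - 4))*(c(-4) - 2))**2 = (((5 - 4)/((4 + 6) - 4))*((4 - 4) - 2))**2 = ((1/(10 - 4))*(0 - 2))**2 = ((1/6)*(-2))**2 = (-1/3)**2 = 1/9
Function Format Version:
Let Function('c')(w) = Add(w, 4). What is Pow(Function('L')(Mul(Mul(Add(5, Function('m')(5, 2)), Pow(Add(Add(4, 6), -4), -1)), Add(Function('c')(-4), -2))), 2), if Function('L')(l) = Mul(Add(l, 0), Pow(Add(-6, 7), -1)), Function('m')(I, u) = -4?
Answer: Rational(1, 9) ≈ 0.11111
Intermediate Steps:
Function('c')(w) = Add(4, w)
Function('L')(l) = l (Function('L')(l) = Mul(l, Pow(1, -1)) = Mul(l, 1) = l)
Pow(Function('L')(Mul(Mul(Add(5, Function('m')(5, 2)), Pow(Add(Add(4, 6), -4), -1)), Add(Function('c')(-4), -2))), 2) = Pow(Mul(Mul(Add(5, -4), Pow(Add(Add(4, 6), -4), -1)), Add(Add(4, -4), -2)), 2) = Pow(Mul(Mul(1, Pow(Add(10, -4), -1)), Add(0, -2)), 2) = Pow(Mul(Mul(1, Pow(6, -1)), -2), 2) = Pow(Mul(Mul(1, Rational(1, 6)), -2), 2) = Pow(Mul(Rational(1, 6), -2), 2) = Pow(Rational(-1, 3), 2) = Rational(1, 9)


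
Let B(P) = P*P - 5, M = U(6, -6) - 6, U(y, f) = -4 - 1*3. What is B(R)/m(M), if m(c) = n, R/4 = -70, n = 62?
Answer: 78395/62 ≈ 1264.4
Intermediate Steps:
U(y, f) = -7 (U(y, f) = -4 - 3 = -7)
M = -13 (M = -7 - 6 = -13)
R = -280 (R = 4*(-70) = -280)
B(P) = -5 + P² (B(P) = P² - 5 = -5 + P²)
m(c) = 62
B(R)/m(M) = (-5 + (-280)²)/62 = (-5 + 78400)*(1/62) = 78395*(1/62) = 78395/62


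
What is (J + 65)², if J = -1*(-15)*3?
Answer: 12100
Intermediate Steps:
J = 45 (J = 15*3 = 45)
(J + 65)² = (45 + 65)² = 110² = 12100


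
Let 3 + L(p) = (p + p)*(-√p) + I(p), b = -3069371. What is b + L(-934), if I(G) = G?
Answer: -3070308 + 1868*I*√934 ≈ -3.0703e+6 + 57089.0*I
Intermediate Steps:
L(p) = -3 + p - 2*p^(3/2) (L(p) = -3 + ((p + p)*(-√p) + p) = -3 + ((2*p)*(-√p) + p) = -3 + (-2*p^(3/2) + p) = -3 + (p - 2*p^(3/2)) = -3 + p - 2*p^(3/2))
b + L(-934) = -3069371 + (-3 - 934 - (-1868)*I*√934) = -3069371 + (-3 - 934 + 1868*I*√934) = -3069371 + (-937 + 1868*I*√934) = -3070308 + 1868*I*√934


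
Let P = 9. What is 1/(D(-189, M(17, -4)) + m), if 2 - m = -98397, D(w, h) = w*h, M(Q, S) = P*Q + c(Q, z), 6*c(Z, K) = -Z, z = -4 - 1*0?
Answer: 2/140035 ≈ 1.4282e-5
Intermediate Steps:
z = -4 (z = -4 + 0 = -4)
c(Z, K) = -Z/6 (c(Z, K) = (-Z)/6 = -Z/6)
M(Q, S) = 53*Q/6 (M(Q, S) = 9*Q - Q/6 = 53*Q/6)
D(w, h) = h*w
m = 98399 (m = 2 - 1*(-98397) = 2 + 98397 = 98399)
1/(D(-189, M(17, -4)) + m) = 1/(((53/6)*17)*(-189) + 98399) = 1/((901/6)*(-189) + 98399) = 1/(-56763/2 + 98399) = 1/(140035/2) = 2/140035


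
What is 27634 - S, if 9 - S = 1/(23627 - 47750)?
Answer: 666397874/24123 ≈ 27625.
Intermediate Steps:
S = 217108/24123 (S = 9 - 1/(23627 - 47750) = 9 - 1/(-24123) = 9 - 1*(-1/24123) = 9 + 1/24123 = 217108/24123 ≈ 9.0000)
27634 - S = 27634 - 1*217108/24123 = 27634 - 217108/24123 = 666397874/24123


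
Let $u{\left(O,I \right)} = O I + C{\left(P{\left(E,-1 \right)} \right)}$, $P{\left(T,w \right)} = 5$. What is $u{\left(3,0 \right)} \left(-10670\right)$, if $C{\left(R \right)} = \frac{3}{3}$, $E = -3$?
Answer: $-10670$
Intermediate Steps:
$C{\left(R \right)} = 1$ ($C{\left(R \right)} = 3 \cdot \frac{1}{3} = 1$)
$u{\left(O,I \right)} = 1 + I O$ ($u{\left(O,I \right)} = O I + 1 = I O + 1 = 1 + I O$)
$u{\left(3,0 \right)} \left(-10670\right) = \left(1 + 0 \cdot 3\right) \left(-10670\right) = \left(1 + 0\right) \left(-10670\right) = 1 \left(-10670\right) = -10670$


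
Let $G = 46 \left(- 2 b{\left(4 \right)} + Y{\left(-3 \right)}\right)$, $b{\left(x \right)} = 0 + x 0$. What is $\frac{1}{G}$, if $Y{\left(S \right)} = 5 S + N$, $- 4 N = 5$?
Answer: $- \frac{2}{1495} \approx -0.0013378$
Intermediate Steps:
$N = - \frac{5}{4}$ ($N = \left(- \frac{1}{4}\right) 5 = - \frac{5}{4} \approx -1.25$)
$Y{\left(S \right)} = - \frac{5}{4} + 5 S$ ($Y{\left(S \right)} = 5 S - \frac{5}{4} = - \frac{5}{4} + 5 S$)
$b{\left(x \right)} = 0$ ($b{\left(x \right)} = 0 + 0 = 0$)
$G = - \frac{1495}{2}$ ($G = 46 \left(\left(-2\right) 0 + \left(- \frac{5}{4} + 5 \left(-3\right)\right)\right) = 46 \left(0 - \frac{65}{4}\right) = 46 \left(- \frac{65}{4}\right) = - \frac{1495}{2} \approx -747.5$)
$\frac{1}{G} = \frac{1}{- \frac{1495}{2}} = - \frac{2}{1495}$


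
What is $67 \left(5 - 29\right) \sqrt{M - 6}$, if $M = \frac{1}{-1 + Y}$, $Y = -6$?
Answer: $- \frac{1608 i \sqrt{301}}{7} \approx - 3985.4 i$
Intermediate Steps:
$M = - \frac{1}{7}$ ($M = \frac{1}{-1 - 6} = \frac{1}{-7} = - \frac{1}{7} \approx -0.14286$)
$67 \left(5 - 29\right) \sqrt{M - 6} = 67 \left(5 - 29\right) \sqrt{- \frac{1}{7} - 6} = 67 \left(-24\right) \sqrt{- \frac{43}{7}} = - 1608 \frac{i \sqrt{301}}{7} = - \frac{1608 i \sqrt{301}}{7}$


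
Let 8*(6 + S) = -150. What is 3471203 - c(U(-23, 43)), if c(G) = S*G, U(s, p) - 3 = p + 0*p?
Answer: 6944683/2 ≈ 3.4723e+6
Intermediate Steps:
S = -99/4 (S = -6 + (⅛)*(-150) = -6 - 75/4 = -99/4 ≈ -24.750)
U(s, p) = 3 + p (U(s, p) = 3 + (p + 0*p) = 3 + (p + 0) = 3 + p)
c(G) = -99*G/4
3471203 - c(U(-23, 43)) = 3471203 - (-99)*(3 + 43)/4 = 3471203 - (-99)*46/4 = 3471203 - 1*(-2277/2) = 3471203 + 2277/2 = 6944683/2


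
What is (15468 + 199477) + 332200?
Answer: 547145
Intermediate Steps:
(15468 + 199477) + 332200 = 214945 + 332200 = 547145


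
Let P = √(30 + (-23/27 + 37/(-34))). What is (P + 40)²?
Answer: (12240 + √2627418)²/93636 ≈ 2051.8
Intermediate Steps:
P = √2627418/306 (P = √(30 + (-23*1/27 + 37*(-1/34))) = √(30 + (-23/27 - 37/34)) = √(30 - 1781/918) = √(25759/918) = √2627418/306 ≈ 5.2972)
(P + 40)² = (√2627418/306 + 40)² = (40 + √2627418/306)²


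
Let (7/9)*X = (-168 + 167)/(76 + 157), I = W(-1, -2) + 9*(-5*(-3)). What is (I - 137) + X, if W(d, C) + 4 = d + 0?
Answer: -11426/1631 ≈ -7.0055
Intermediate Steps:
W(d, C) = -4 + d (W(d, C) = -4 + (d + 0) = -4 + d)
I = 130 (I = (-4 - 1) + 9*(-5*(-3)) = -5 + 9*15 = -5 + 135 = 130)
X = -9/1631 (X = 9*((-168 + 167)/(76 + 157))/7 = 9*(-1/233)/7 = 9*(-1*1/233)/7 = (9/7)*(-1/233) = -9/1631 ≈ -0.0055181)
(I - 137) + X = (130 - 137) - 9/1631 = -7 - 9/1631 = -11426/1631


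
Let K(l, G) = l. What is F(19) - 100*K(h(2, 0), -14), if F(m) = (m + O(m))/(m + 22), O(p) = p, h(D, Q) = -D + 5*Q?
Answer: 8238/41 ≈ 200.93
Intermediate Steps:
F(m) = 2*m/(22 + m) (F(m) = (m + m)/(m + 22) = (2*m)/(22 + m) = 2*m/(22 + m))
F(19) - 100*K(h(2, 0), -14) = 2*19/(22 + 19) - 100*(-1*2 + 5*0) = 2*19/41 - 100*(-2 + 0) = 2*19*(1/41) - 100*(-2) = 38/41 + 200 = 8238/41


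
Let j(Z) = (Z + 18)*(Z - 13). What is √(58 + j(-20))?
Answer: 2*√31 ≈ 11.136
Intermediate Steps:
j(Z) = (-13 + Z)*(18 + Z) (j(Z) = (18 + Z)*(-13 + Z) = (-13 + Z)*(18 + Z))
√(58 + j(-20)) = √(58 + (-234 + (-20)² + 5*(-20))) = √(58 + (-234 + 400 - 100)) = √(58 + 66) = √124 = 2*√31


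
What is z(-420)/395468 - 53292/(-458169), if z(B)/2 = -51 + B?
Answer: 3440614243/30198529682 ≈ 0.11393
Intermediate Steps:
z(B) = -102 + 2*B (z(B) = 2*(-51 + B) = -102 + 2*B)
z(-420)/395468 - 53292/(-458169) = (-102 + 2*(-420))/395468 - 53292/(-458169) = (-102 - 840)*(1/395468) - 53292*(-1/458169) = -942*1/395468 + 17764/152723 = -471/197734 + 17764/152723 = 3440614243/30198529682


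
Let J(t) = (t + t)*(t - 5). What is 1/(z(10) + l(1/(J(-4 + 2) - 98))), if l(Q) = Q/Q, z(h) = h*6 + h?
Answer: 1/71 ≈ 0.014085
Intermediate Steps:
J(t) = 2*t*(-5 + t) (J(t) = (2*t)*(-5 + t) = 2*t*(-5 + t))
z(h) = 7*h (z(h) = 6*h + h = 7*h)
l(Q) = 1
1/(z(10) + l(1/(J(-4 + 2) - 98))) = 1/(7*10 + 1) = 1/(70 + 1) = 1/71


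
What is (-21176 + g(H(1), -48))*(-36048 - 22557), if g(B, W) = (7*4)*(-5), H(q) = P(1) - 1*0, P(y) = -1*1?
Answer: 1249224180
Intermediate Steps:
P(y) = -1
H(q) = -1 (H(q) = -1 - 1*0 = -1 + 0 = -1)
g(B, W) = -140 (g(B, W) = 28*(-5) = -140)
(-21176 + g(H(1), -48))*(-36048 - 22557) = (-21176 - 140)*(-36048 - 22557) = -21316*(-58605) = 1249224180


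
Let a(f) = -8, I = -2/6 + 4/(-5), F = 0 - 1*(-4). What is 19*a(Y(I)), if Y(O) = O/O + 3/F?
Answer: -152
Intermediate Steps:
F = 4 (F = 0 + 4 = 4)
I = -17/15 (I = -2*1/6 + 4*(-1/5) = -1/3 - 4/5 = -17/15 ≈ -1.1333)
Y(O) = 7/4 (Y(O) = O/O + 3/4 = 1 + 3*(1/4) = 1 + 3/4 = 7/4)
19*a(Y(I)) = 19*(-8) = -152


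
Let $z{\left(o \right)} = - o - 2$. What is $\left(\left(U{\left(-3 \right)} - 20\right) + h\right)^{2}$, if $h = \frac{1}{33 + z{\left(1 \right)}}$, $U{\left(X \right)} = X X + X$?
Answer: $\frac{175561}{900} \approx 195.07$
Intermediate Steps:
$U{\left(X \right)} = X + X^{2}$ ($U{\left(X \right)} = X^{2} + X = X + X^{2}$)
$z{\left(o \right)} = -2 - o$
$h = \frac{1}{30}$ ($h = \frac{1}{33 - 3} = \frac{1}{30} \approx 0.033333$)
$\left(\left(U{\left(-3 \right)} - 20\right) + h\right)^{2} = \left(\left(- 3 \left(1 - 3\right) - 20\right) + \frac{1}{30}\right)^{2} = \left(\left(\left(-3\right) \left(-2\right) - 20\right) + \frac{1}{30}\right)^{2} = \left(\left(6 - 20\right) + \frac{1}{30}\right)^{2} = \left(-14 + \frac{1}{30}\right)^{2} = \left(- \frac{419}{30}\right)^{2} = \frac{175561}{900}$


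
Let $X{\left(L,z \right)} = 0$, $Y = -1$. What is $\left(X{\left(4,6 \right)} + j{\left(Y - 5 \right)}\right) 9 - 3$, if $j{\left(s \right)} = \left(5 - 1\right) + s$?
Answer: $-21$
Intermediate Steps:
$j{\left(s \right)} = 4 + s$
$\left(X{\left(4,6 \right)} + j{\left(Y - 5 \right)}\right) 9 - 3 = \left(0 + \left(4 - 6\right)\right) 9 - 3 = \left(0 - 2\right) 9 - 3 = \left(-2\right) 9 - 3 = -18 - 3 = -21$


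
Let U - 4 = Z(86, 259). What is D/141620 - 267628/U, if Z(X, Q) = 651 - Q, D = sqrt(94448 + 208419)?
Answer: -66907/99 + sqrt(302867)/141620 ≈ -675.82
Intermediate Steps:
D = sqrt(302867) ≈ 550.33
U = 396 (U = 4 + (651 - 1*259) = 4 + (651 - 259) = 4 + 392 = 396)
D/141620 - 267628/U = sqrt(302867)/141620 - 267628/396 = sqrt(302867)*(1/141620) - 267628*1/396 = sqrt(302867)/141620 - 66907/99 = -66907/99 + sqrt(302867)/141620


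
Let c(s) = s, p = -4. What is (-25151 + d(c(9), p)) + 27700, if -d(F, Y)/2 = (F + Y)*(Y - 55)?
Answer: 3139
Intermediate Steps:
d(F, Y) = -2*(-55 + Y)*(F + Y) (d(F, Y) = -2*(F + Y)*(Y - 55) = -2*(F + Y)*(-55 + Y) = -2*(-55 + Y)*(F + Y))
(-25151 + d(c(9), p)) + 27700 = (-25151 + (-2*(-4)**2 + 110*9 + 110*(-4) - 2*9*(-4))) + 27700 = (-25151 + (-2*16 + 990 - 440 + 72)) + 27700 = (-25151 + (-32 + 990 - 440 + 72)) + 27700 = (-25151 + 590) + 27700 = -24561 + 27700 = 3139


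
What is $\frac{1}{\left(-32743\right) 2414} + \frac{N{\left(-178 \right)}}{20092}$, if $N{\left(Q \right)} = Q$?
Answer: $- \frac{1758678156}{198512983423} \approx -0.0088593$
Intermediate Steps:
$\frac{1}{\left(-32743\right) 2414} + \frac{N{\left(-178 \right)}}{20092} = \frac{1}{\left(-32743\right) 2414} - \frac{178}{20092} = \left(- \frac{1}{32743}\right) \frac{1}{2414} - \frac{89}{10046} = - \frac{1}{79041602} - \frac{89}{10046} = - \frac{1758678156}{198512983423}$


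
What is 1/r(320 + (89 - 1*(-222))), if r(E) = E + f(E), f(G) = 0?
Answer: 1/631 ≈ 0.0015848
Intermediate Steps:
r(E) = E (r(E) = E + 0 = E)
1/r(320 + (89 - 1*(-222))) = 1/(320 + (89 - 1*(-222))) = 1/(320 + (89 + 222)) = 1/(320 + 311) = 1/631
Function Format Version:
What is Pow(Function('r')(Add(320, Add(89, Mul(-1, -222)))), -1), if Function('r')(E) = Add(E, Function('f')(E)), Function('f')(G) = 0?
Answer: Rational(1, 631) ≈ 0.0015848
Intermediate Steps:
Function('r')(E) = E (Function('r')(E) = Add(E, 0) = E)
Pow(Function('r')(Add(320, Add(89, Mul(-1, -222)))), -1) = Pow(Add(320, Add(89, Mul(-1, -222))), -1) = Pow(Add(320, Add(89, 222)), -1) = Pow(Add(320, 311), -1) = Pow(631, -1) = Rational(1, 631)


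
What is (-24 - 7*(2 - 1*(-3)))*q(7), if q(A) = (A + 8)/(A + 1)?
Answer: -885/8 ≈ -110.63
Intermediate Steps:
q(A) = (8 + A)/(1 + A)
(-24 - 7*(2 - 1*(-3)))*q(7) = (-24 - 7*(2 - 1*(-3)))*((8 + 7)/(1 + 7)) = (-24 - 7*(2 + 3))*(15/8) = (-24 - 7*5)*((1/8)*15) = (-24 - 35)*(15/8) = -59*15/8 = -885/8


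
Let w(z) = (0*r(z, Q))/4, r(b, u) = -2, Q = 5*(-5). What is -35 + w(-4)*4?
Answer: -35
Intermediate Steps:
Q = -25
w(z) = 0 (w(z) = (0*(-2))/4 = 0*(¼) = 0)
-35 + w(-4)*4 = -35 + 0*4 = -35 + 0 = -35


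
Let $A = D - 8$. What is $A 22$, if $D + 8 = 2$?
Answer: $-308$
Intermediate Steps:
$D = -6$ ($D = -8 + 2 = -6$)
$A = -14$ ($A = -6 - 8 = -14$)
$A 22 = \left(-14\right) 22 = -308$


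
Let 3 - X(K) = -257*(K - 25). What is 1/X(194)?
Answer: 1/43436 ≈ 2.3022e-5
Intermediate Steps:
X(K) = -6422 + 257*K (X(K) = 3 - (-257)*(K - 25) = 3 - (-257)*(-25 + K) = 3 - (6425 - 257*K) = 3 + (-6425 + 257*K) = -6422 + 257*K)
1/X(194) = 1/(-6422 + 257*194) = 1/(-6422 + 49858) = 1/43436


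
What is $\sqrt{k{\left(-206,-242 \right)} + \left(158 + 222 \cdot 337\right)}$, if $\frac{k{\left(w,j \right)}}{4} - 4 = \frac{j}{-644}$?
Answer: $\frac{\sqrt{1943802910}}{161} \approx 273.84$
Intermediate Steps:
$k{\left(w,j \right)} = 16 - \frac{j}{161}$ ($k{\left(w,j \right)} = 16 + 4 \frac{j}{-644} = 16 + 4 j \left(- \frac{1}{644}\right) = 16 + 4 \left(- \frac{j}{644}\right) = 16 - \frac{j}{161}$)
$\sqrt{k{\left(-206,-242 \right)} + \left(158 + 222 \cdot 337\right)} = \sqrt{\left(16 - - \frac{242}{161}\right) + \left(158 + 222 \cdot 337\right)} = \sqrt{\left(16 + \frac{242}{161}\right) + \left(158 + 74814\right)} = \sqrt{\frac{2818}{161} + 74972} = \sqrt{\frac{12073310}{161}} = \frac{\sqrt{1943802910}}{161}$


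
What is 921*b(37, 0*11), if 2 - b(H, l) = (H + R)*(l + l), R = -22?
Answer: 1842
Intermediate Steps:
b(H, l) = 2 - 2*l*(-22 + H) (b(H, l) = 2 - (H - 22)*(l + l) = 2 - (-22 + H)*2*l = 2 - 2*l*(-22 + H))
921*b(37, 0*11) = 921*(2 + 44*(0*11) - 2*37*0*11) = 921*(2 + 44*0 - 2*37*0) = 921*(2 + 0 + 0) = 921*2 = 1842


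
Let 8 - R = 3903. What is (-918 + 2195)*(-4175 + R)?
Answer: -10305390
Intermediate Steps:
R = -3895 (R = 8 - 1*3903 = 8 - 3903 = -3895)
(-918 + 2195)*(-4175 + R) = (-918 + 2195)*(-4175 - 3895) = 1277*(-8070) = -10305390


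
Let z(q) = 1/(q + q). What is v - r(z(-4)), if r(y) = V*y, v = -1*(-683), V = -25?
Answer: 5439/8 ≈ 679.88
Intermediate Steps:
z(q) = 1/(2*q)
v = 683
r(y) = -25*y
v - r(z(-4)) = 683 - (-25)*(1/2)/(-4) = 683 - (-25)*(1/2)*(-1/4) = 683 - (-25)*(-1)/8 = 683 - 1*25/8 = 683 - 25/8 = 5439/8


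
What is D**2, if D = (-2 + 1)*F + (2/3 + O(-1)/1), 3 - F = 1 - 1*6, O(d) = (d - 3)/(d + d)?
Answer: 256/9 ≈ 28.444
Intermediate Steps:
O(d) = (-3 + d)/(2*d) (O(d) = (-3 + d)/((2*d)) = (-3 + d)*(1/(2*d)) = (-3 + d)/(2*d))
F = 8 (F = 3 - (1 - 1*6) = 3 - (1 - 6) = 3 - 1*(-5) = 3 + 5 = 8)
D = -16/3 (D = (-2 + 1)*8 + (2/3 + ((1/2)*(-3 - 1)/(-1))/1) = -1*8 + (2*(1/3) + ((1/2)*(-1)*(-4))*1) = -8 + (2/3 + 2*1) = -8 + (2/3 + 2) = -8 + 8/3 = -16/3 ≈ -5.3333)
D**2 = (-16/3)**2 = 256/9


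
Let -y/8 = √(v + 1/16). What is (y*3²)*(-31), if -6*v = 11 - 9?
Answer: 186*I*√39 ≈ 1161.6*I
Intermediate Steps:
v = -⅓ (v = -(11 - 9)/6 = -⅙*2 = -⅓ ≈ -0.33333)
y = -2*I*√39/3 (y = -8*√(-⅓ + 1/16) = -2*I*√39/3 ≈ -4.1633*I)
(y*3²)*(-31) = (-2*I*√39/3*3²)*(-31) = (-2*I*√39/3*9)*(-31) = -6*I*√39*(-31) = 186*I*√39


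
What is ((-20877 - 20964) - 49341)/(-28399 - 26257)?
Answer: 6513/3904 ≈ 1.6683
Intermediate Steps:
((-20877 - 20964) - 49341)/(-28399 - 26257) = (-41841 - 49341)/(-54656) = -91182*(-1/54656) = 6513/3904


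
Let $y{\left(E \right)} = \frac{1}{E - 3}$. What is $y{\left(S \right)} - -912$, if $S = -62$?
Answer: $\frac{59279}{65} \approx 911.98$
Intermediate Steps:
$y{\left(E \right)} = \frac{1}{-3 + E}$
$y{\left(S \right)} - -912 = \frac{1}{-3 - 62} - -912 = \frac{1}{-65} + 912 = - \frac{1}{65} + 912 = \frac{59279}{65}$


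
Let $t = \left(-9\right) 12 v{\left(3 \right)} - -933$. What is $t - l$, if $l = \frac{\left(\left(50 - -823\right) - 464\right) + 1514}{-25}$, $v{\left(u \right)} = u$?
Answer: $\frac{17148}{25} \approx 685.92$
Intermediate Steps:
$t = 609$ ($t = \left(-9\right) 12 \cdot 3 - -933 = \left(-108\right) 3 + 933 = -324 + 933 = 609$)
$l = - \frac{1923}{25}$ ($l = \left(\left(\left(50 + 823\right) - 464\right) + 1514\right) \left(- \frac{1}{25}\right) = \left(\left(873 - 464\right) + 1514\right) \left(- \frac{1}{25}\right) = \left(409 + 1514\right) \left(- \frac{1}{25}\right) = 1923 \left(- \frac{1}{25}\right) = - \frac{1923}{25} \approx -76.92$)
$t - l = 609 - - \frac{1923}{25} = 609 + \frac{1923}{25} = \frac{17148}{25}$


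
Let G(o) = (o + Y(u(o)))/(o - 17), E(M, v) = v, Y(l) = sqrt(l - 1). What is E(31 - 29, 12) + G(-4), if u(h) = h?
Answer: 256/21 - I*sqrt(5)/21 ≈ 12.19 - 0.10648*I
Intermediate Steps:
Y(l) = sqrt(-1 + l)
G(o) = (o + sqrt(-1 + o))/(-17 + o) (G(o) = (o + sqrt(-1 + o))/(o - 17) = (o + sqrt(-1 + o))/(-17 + o))
E(31 - 29, 12) + G(-4) = 12 + (-4 + sqrt(-1 - 4))/(-17 - 4) = 12 + (-4 + sqrt(-5))/(-21) = 12 - (-4 + I*sqrt(5))/21 = 12 + (4/21 - I*sqrt(5)/21) = 256/21 - I*sqrt(5)/21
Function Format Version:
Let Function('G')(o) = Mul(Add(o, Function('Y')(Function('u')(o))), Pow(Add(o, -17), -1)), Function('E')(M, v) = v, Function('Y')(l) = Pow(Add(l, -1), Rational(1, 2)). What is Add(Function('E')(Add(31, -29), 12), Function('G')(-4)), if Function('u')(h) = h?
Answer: Add(Rational(256, 21), Mul(Rational(-1, 21), I, Pow(5, Rational(1, 2)))) ≈ Add(12.190, Mul(-0.10648, I))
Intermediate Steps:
Function('Y')(l) = Pow(Add(-1, l), Rational(1, 2))
Function('G')(o) = Mul(Pow(Add(-17, o), -1), Add(o, Pow(Add(-1, o), Rational(1, 2)))) (Function('G')(o) = Mul(Add(o, Pow(Add(-1, o), Rational(1, 2))), Pow(Add(o, -17), -1)) = Mul(Add(o, Pow(Add(-1, o), Rational(1, 2))), Pow(Add(-17, o), -1)) = Mul(Pow(Add(-17, o), -1), Add(o, Pow(Add(-1, o), Rational(1, 2)))))
Add(Function('E')(Add(31, -29), 12), Function('G')(-4)) = Add(12, Mul(Pow(Add(-17, -4), -1), Add(-4, Pow(Add(-1, -4), Rational(1, 2))))) = Add(12, Mul(Pow(-21, -1), Add(-4, Pow(-5, Rational(1, 2))))) = Add(12, Mul(Rational(-1, 21), Add(-4, Mul(I, Pow(5, Rational(1, 2)))))) = Add(12, Add(Rational(4, 21), Mul(Rational(-1, 21), I, Pow(5, Rational(1, 2))))) = Add(Rational(256, 21), Mul(Rational(-1, 21), I, Pow(5, Rational(1, 2))))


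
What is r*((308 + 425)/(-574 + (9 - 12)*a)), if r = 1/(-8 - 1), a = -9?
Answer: 733/4923 ≈ 0.14889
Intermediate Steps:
r = -1/9 (r = 1/(-9) = -1/9 ≈ -0.11111)
r*((308 + 425)/(-574 + (9 - 12)*a)) = -(308 + 425)/(9*(-574 + (9 - 12)*(-9))) = -733/(9*(-574 - 3*(-9))) = -733/(9*(-574 + 27)) = -733/(9*(-547)) = -733*(-1)/(9*547) = -1/9*(-733/547) = 733/4923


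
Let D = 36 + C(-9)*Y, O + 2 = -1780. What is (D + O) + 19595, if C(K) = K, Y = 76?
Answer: 17165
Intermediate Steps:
O = -1782 (O = -2 - 1780 = -1782)
D = -648 (D = 36 - 9*76 = 36 - 684 = -648)
(D + O) + 19595 = (-648 - 1782) + 19595 = -2430 + 19595 = 17165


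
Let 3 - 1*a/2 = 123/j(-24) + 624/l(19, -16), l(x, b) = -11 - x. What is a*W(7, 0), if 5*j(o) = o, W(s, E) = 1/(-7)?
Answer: -1977/140 ≈ -14.121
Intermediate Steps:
W(s, E) = -⅐
j(o) = o/5
a = 1977/20 (a = 6 - 2*(123/(((⅕)*(-24))) + 624/(-11 - 1*19)) = 6 - 2*(123/(-24/5) + 624/(-11 - 19)) = 6 - 2*(123*(-5/24) + 624/(-30)) = 6 - 2*(-205/8 + 624*(-1/30)) = 6 - 2*(-205/8 - 104/5) = 6 - 2*(-1857/40) = 6 + 1857/20 = 1977/20 ≈ 98.850)
a*W(7, 0) = (1977/20)*(-⅐) = -1977/140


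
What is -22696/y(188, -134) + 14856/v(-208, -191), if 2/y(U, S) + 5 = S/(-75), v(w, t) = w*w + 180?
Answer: 29703679898/814575 ≈ 36465.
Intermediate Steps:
v(w, t) = 180 + w² (v(w, t) = w² + 180 = 180 + w²)
y(U, S) = 2/(-5 - S/75) (y(U, S) = 2/(-5 + S/(-75)) = 2/(-5 + S*(-1/75)) = 2/(-5 - S/75))
-22696/y(188, -134) + 14856/v(-208, -191) = -22696/((-150/(375 - 134))) + 14856/(180 + (-208)²) = -22696/((-150/241)) + 14856/(180 + 43264) = -22696/((-150*1/241)) + 14856/43444 = -22696/(-150/241) + 14856*(1/43444) = -22696*(-241/150) + 3714/10861 = 2734868/75 + 3714/10861 = 29703679898/814575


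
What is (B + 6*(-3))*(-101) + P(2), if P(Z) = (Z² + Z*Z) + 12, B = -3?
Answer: 2141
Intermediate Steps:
P(Z) = 12 + 2*Z² (P(Z) = (Z² + Z²) + 12 = 2*Z² + 12 = 12 + 2*Z²)
(B + 6*(-3))*(-101) + P(2) = (-3 + 6*(-3))*(-101) + (12 + 2*2²) = (-3 - 18)*(-101) + (12 + 2*4) = -21*(-101) + (12 + 8) = 2121 + 20 = 2141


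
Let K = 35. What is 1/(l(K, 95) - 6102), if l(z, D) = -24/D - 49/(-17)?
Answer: -1615/9850483 ≈ -0.00016395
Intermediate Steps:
l(z, D) = 49/17 - 24/D (l(z, D) = -24/D - 49*(-1/17) = -24/D + 49/17 = 49/17 - 24/D)
1/(l(K, 95) - 6102) = 1/((49/17 - 24/95) - 6102) = 1/(4247/1615 - 6102) = 1/(-9850483/1615) = -1615/9850483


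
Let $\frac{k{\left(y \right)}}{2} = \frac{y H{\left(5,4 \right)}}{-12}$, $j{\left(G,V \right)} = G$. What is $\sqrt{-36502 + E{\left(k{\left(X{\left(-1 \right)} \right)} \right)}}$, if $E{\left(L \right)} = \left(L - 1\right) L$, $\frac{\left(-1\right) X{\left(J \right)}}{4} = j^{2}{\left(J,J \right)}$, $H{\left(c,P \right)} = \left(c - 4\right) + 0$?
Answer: $\frac{2 i \sqrt{82130}}{3} \approx 191.06 i$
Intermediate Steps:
$H{\left(c,P \right)} = -4 + c$ ($H{\left(c,P \right)} = \left(-4 + c\right) + 0 = -4 + c$)
$X{\left(J \right)} = - 4 J^{2}$
$k{\left(y \right)} = - \frac{y}{6}$ ($k{\left(y \right)} = 2 \frac{y \left(-4 + 5\right)}{-12} = 2 y 1 \left(- \frac{1}{12}\right) = 2 y \left(- \frac{1}{12}\right) = 2 \left(- \frac{y}{12}\right) = - \frac{y}{6}$)
$E{\left(L \right)} = L \left(-1 + L\right)$ ($E{\left(L \right)} = \left(-1 + L\right) L = L \left(-1 + L\right)$)
$\sqrt{-36502 + E{\left(k{\left(X{\left(-1 \right)} \right)} \right)}} = \sqrt{-36502 + - \frac{\left(-4\right) \left(-1\right)^{2}}{6} \left(-1 - \frac{\left(-4\right) \left(-1\right)^{2}}{6}\right)} = \sqrt{-36502 + - \frac{\left(-4\right) 1}{6} \left(-1 - \frac{\left(-4\right) 1}{6}\right)} = \sqrt{-36502 + \left(- \frac{1}{6}\right) \left(-4\right) \left(-1 - - \frac{2}{3}\right)} = \sqrt{-36502 + \frac{2 \left(-1 + \frac{2}{3}\right)}{3}} = \sqrt{-36502 + \frac{2}{3} \left(- \frac{1}{3}\right)} = \sqrt{-36502 - \frac{2}{9}} = \sqrt{- \frac{328520}{9}} = \frac{2 i \sqrt{82130}}{3}$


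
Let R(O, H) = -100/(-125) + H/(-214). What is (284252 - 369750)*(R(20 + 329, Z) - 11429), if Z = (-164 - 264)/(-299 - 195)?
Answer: 1206704408336/1235 ≈ 9.7709e+8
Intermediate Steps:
Z = 214/247 (Z = -428/(-494) = -428*(-1/494) = 214/247 ≈ 0.86640)
R(O, H) = ⅘ - H/214 (R(O, H) = -100*(-1/125) + H*(-1/214) = ⅘ - H/214)
(284252 - 369750)*(R(20 + 329, Z) - 11429) = (284252 - 369750)*((⅘ - 1/214*214/247) - 11429) = -85498*((⅘ - 1/247) - 11429) = -85498*(983/1235 - 11429) = -85498*(-14113832/1235) = 1206704408336/1235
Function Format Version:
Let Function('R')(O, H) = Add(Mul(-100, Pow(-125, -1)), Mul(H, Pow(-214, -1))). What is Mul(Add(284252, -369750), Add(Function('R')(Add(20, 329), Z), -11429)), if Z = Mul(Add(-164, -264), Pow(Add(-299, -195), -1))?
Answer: Rational(1206704408336, 1235) ≈ 9.7709e+8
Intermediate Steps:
Z = Rational(214, 247) (Z = Mul(-428, Pow(-494, -1)) = Mul(-428, Rational(-1, 494)) = Rational(214, 247) ≈ 0.86640)
Function('R')(O, H) = Add(Rational(4, 5), Mul(Rational(-1, 214), H)) (Function('R')(O, H) = Add(Mul(-100, Rational(-1, 125)), Mul(H, Rational(-1, 214))) = Add(Rational(4, 5), Mul(Rational(-1, 214), H)))
Mul(Add(284252, -369750), Add(Function('R')(Add(20, 329), Z), -11429)) = Mul(Add(284252, -369750), Add(Add(Rational(4, 5), Mul(Rational(-1, 214), Rational(214, 247))), -11429)) = Mul(-85498, Add(Add(Rational(4, 5), Rational(-1, 247)), -11429)) = Mul(-85498, Add(Rational(983, 1235), -11429)) = Mul(-85498, Rational(-14113832, 1235)) = Rational(1206704408336, 1235)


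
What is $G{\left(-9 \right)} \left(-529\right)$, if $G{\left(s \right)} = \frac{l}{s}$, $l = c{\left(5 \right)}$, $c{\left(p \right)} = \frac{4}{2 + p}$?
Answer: $\frac{2116}{63} \approx 33.587$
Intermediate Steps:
$l = \frac{4}{7}$ ($l = \frac{4}{2 + 5} = \frac{4}{7} \approx 0.57143$)
$G{\left(s \right)} = \frac{4}{7 s}$
$G{\left(-9 \right)} \left(-529\right) = \frac{4}{7 \left(-9\right)} \left(-529\right) = \frac{4}{7} \left(- \frac{1}{9}\right) \left(-529\right) = \left(- \frac{4}{63}\right) \left(-529\right) = \frac{2116}{63}$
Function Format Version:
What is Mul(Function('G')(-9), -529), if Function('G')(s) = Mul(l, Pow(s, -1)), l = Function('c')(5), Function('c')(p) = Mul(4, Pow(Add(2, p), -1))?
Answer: Rational(2116, 63) ≈ 33.587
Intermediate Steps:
l = Rational(4, 7) (l = Mul(4, Pow(Add(2, 5), -1)) = Mul(4, Pow(7, -1)) = Mul(4, Rational(1, 7)) = Rational(4, 7) ≈ 0.57143)
Function('G')(s) = Mul(Rational(4, 7), Pow(s, -1))
Mul(Function('G')(-9), -529) = Mul(Mul(Rational(4, 7), Pow(-9, -1)), -529) = Mul(Mul(Rational(4, 7), Rational(-1, 9)), -529) = Mul(Rational(-4, 63), -529) = Rational(2116, 63)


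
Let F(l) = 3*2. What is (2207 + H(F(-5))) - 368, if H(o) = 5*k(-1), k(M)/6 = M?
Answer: 1809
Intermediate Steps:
k(M) = 6*M
F(l) = 6
H(o) = -30 (H(o) = 5*(6*(-1)) = 5*(-6) = -30)
(2207 + H(F(-5))) - 368 = (2207 - 30) - 368 = 2177 - 368 = 1809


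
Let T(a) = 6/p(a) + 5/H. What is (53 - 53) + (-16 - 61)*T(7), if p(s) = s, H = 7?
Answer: -121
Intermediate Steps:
T(a) = 5/7 + 6/a (T(a) = 6/a + 5/7 = 5/7 + 6/a)
(53 - 53) + (-16 - 61)*T(7) = (53 - 53) + (-16 - 61)*(5/7 + 6/7) = 0 - 77*(5/7 + 6*(1/7)) = 0 - 77*(5/7 + 6/7) = 0 - 77*11/7 = 0 - 121 = -121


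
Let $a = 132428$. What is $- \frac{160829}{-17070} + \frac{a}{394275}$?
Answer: $\frac{1459364443}{149561650} \approx 9.7576$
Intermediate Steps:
$- \frac{160829}{-17070} + \frac{a}{394275} = - \frac{160829}{-17070} + \frac{132428}{394275} = \left(-160829\right) \left(- \frac{1}{17070}\right) + 132428 \cdot \frac{1}{394275} = \frac{160829}{17070} + \frac{132428}{394275} = \frac{1459364443}{149561650}$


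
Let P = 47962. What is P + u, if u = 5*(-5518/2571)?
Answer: 123282712/2571 ≈ 47951.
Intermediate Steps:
u = -27590/2571 (u = 5*(-5518*1/2571) = 5*(-5518/2571) = -27590/2571 ≈ -10.731)
P + u = 47962 - 27590/2571 = 123282712/2571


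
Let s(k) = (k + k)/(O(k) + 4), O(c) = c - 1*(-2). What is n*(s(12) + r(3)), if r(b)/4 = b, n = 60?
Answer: 800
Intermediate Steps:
O(c) = 2 + c (O(c) = c + 2 = 2 + c)
r(b) = 4*b
s(k) = 2*k/(6 + k) (s(k) = (k + k)/((2 + k) + 4) = (2*k)/(6 + k) = 2*k/(6 + k))
n*(s(12) + r(3)) = 60*(2*12/(6 + 12) + 4*3) = 60*(2*12/18 + 12) = 60*(2*12*(1/18) + 12) = 60*(4/3 + 12) = 60*(40/3) = 800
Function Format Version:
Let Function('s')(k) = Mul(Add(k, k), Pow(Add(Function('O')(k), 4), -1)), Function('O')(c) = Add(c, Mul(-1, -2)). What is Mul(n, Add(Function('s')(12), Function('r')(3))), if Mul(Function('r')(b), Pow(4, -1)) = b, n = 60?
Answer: 800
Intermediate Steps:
Function('O')(c) = Add(2, c) (Function('O')(c) = Add(c, 2) = Add(2, c))
Function('r')(b) = Mul(4, b)
Function('s')(k) = Mul(2, k, Pow(Add(6, k), -1)) (Function('s')(k) = Mul(Add(k, k), Pow(Add(Add(2, k), 4), -1)) = Mul(Mul(2, k), Pow(Add(6, k), -1)) = Mul(2, k, Pow(Add(6, k), -1)))
Mul(n, Add(Function('s')(12), Function('r')(3))) = Mul(60, Add(Mul(2, 12, Pow(Add(6, 12), -1)), Mul(4, 3))) = Mul(60, Add(Mul(2, 12, Pow(18, -1)), 12)) = Mul(60, Add(Mul(2, 12, Rational(1, 18)), 12)) = Mul(60, Add(Rational(4, 3), 12)) = Mul(60, Rational(40, 3)) = 800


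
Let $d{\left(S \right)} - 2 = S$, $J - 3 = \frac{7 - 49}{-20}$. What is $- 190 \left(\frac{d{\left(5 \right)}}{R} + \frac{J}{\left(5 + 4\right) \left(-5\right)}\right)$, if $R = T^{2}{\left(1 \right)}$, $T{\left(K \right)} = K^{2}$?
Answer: $- \frac{19627}{15} \approx -1308.5$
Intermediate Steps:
$J = \frac{51}{10}$ ($J = 3 + \frac{7 - 49}{-20} = 3 - - \frac{21}{10} = 3 + \frac{21}{10} = \frac{51}{10} \approx 5.1$)
$d{\left(S \right)} = 2 + S$
$R = 1$ ($R = \left(1^{2}\right)^{2} = 1^{2} = 1$)
$- 190 \left(\frac{d{\left(5 \right)}}{R} + \frac{J}{\left(5 + 4\right) \left(-5\right)}\right) = - 190 \left(\frac{2 + 5}{1} + \frac{51}{10 \left(5 + 4\right) \left(-5\right)}\right) = - 190 \left(7 \cdot 1 + \frac{51}{10 \cdot 9 \left(-5\right)}\right) = - 190 \left(7 + \frac{51}{10 \left(-45\right)}\right) = - 190 \left(7 + \frac{51}{10} \left(- \frac{1}{45}\right)\right) = - 190 \left(7 - \frac{17}{150}\right) = \left(-190\right) \frac{1033}{150} = - \frac{19627}{15}$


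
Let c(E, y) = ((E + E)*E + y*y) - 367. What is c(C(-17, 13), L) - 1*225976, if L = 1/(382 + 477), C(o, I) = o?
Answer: -166587703964/737881 ≈ -2.2577e+5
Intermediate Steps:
L = 1/859 ≈ 0.0011641
c(E, y) = -367 + y² + 2*E² (c(E, y) = ((2*E)*E + y²) - 367 = (2*E² + y²) - 367 = (y² + 2*E²) - 367 = -367 + y² + 2*E²)
c(C(-17, 13), L) - 1*225976 = (-367 + (1/859)² + 2*(-17)²) - 1*225976 = (-367 + 1/737881 + 2*289) - 225976 = (-367 + 1/737881 + 578) - 225976 = 155692892/737881 - 225976 = -166587703964/737881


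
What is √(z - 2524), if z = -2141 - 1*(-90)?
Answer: 5*I*√183 ≈ 67.639*I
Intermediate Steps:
z = -2051 (z = -2141 + 90 = -2051)
√(z - 2524) = √(-2051 - 2524) = √(-4575) = 5*I*√183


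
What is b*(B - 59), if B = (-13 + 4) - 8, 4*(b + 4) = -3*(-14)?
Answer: -494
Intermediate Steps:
b = 13/2 (b = -4 + (-3*(-14))/4 = -4 + (1/4)*42 = -4 + 21/2 = 13/2 ≈ 6.5000)
B = -17 (B = -9 - 8 = -17)
b*(B - 59) = 13*(-17 - 59)/2 = (13/2)*(-76) = -494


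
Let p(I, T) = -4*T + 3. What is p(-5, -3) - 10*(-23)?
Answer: 245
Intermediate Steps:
p(I, T) = 3 - 4*T
p(-5, -3) - 10*(-23) = (3 - 4*(-3)) - 10*(-23) = (3 + 12) + 230 = 15 + 230 = 245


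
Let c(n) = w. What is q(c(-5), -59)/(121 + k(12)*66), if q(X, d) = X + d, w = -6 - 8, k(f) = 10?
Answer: -73/781 ≈ -0.093470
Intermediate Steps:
w = -14
c(n) = -14
q(c(-5), -59)/(121 + k(12)*66) = (-14 - 59)/(121 + 10*66) = -73/(121 + 660) = -73/781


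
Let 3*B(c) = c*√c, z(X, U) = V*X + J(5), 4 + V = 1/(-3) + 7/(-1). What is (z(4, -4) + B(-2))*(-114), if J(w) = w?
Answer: 4598 + 76*I*√2 ≈ 4598.0 + 107.48*I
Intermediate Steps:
V = -34/3 (V = -4 + (1/(-3) + 7/(-1)) = -4 + (1*(-⅓) + 7*(-1)) = -4 + (-⅓ - 7) = -4 - 22/3 = -34/3 ≈ -11.333)
z(X, U) = 5 - 34*X/3 (z(X, U) = -34*X/3 + 5 = 5 - 34*X/3)
B(c) = c^(3/2)/3 (B(c) = (c*√c)/3 = c^(3/2)/3)
(z(4, -4) + B(-2))*(-114) = ((5 - 34/3*4) + (-2)^(3/2)/3)*(-114) = ((5 - 136/3) + (-2*I*√2)/3)*(-114) = (-121/3 - 2*I*√2/3)*(-114) = 4598 + 76*I*√2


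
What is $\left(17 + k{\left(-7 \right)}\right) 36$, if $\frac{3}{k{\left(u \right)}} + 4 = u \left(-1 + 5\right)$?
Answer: $\frac{4869}{8} \approx 608.63$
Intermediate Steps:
$k{\left(u \right)} = \frac{3}{-4 + 4 u}$ ($k{\left(u \right)} = \frac{3}{-4 + u \left(-1 + 5\right)} = \frac{3}{-4 + u 4} = \frac{3}{-4 + 4 u}$)
$\left(17 + k{\left(-7 \right)}\right) 36 = \left(17 + \frac{3}{4 \left(-1 - 7\right)}\right) 36 = \left(17 + \frac{3}{4 \left(-8\right)}\right) 36 = \left(17 + \frac{3}{4} \left(- \frac{1}{8}\right)\right) 36 = \left(17 - \frac{3}{32}\right) 36 = \frac{541}{32} \cdot 36 = \frac{4869}{8}$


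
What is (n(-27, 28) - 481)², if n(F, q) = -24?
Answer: 255025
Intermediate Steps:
(n(-27, 28) - 481)² = (-24 - 481)² = (-505)² = 255025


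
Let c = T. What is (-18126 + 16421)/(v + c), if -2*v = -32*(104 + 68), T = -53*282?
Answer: 1705/12194 ≈ 0.13982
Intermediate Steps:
T = -14946
v = 2752 (v = -(-16)*(104 + 68) = -(-16)*172 = -½*(-5504) = 2752)
c = -14946
(-18126 + 16421)/(v + c) = (-18126 + 16421)/(2752 - 14946) = -1705/(-12194) = -1705*(-1/12194) = 1705/12194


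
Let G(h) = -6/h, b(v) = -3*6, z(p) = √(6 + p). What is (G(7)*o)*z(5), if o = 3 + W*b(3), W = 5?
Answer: 522*√11/7 ≈ 247.33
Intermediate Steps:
b(v) = -18
o = -87 (o = 3 + 5*(-18) = 3 - 90 = -87)
(G(7)*o)*z(5) = (-6/7*(-87))*√(6 + 5) = (-6*⅐*(-87))*√11 = (-6/7*(-87))*√11 = 522*√11/7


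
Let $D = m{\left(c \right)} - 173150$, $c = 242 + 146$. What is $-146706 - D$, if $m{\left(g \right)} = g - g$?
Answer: $26444$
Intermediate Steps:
$c = 388$
$m{\left(g \right)} = 0$
$D = -173150$ ($D = 0 - 173150 = -173150$)
$-146706 - D = -146706 - -173150 = -146706 + 173150 = 26444$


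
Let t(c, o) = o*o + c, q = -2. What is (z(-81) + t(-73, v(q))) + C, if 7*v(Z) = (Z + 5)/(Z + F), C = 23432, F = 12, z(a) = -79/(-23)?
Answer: 2632946607/112700 ≈ 23362.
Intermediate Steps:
z(a) = 79/23 (z(a) = -79*(-1/23) = 79/23)
v(Z) = (5 + Z)/(7*(12 + Z)) (v(Z) = ((Z + 5)/(Z + 12))/7 = ((5 + Z)/(12 + Z))/7 = (5 + Z)/(7*(12 + Z)))
t(c, o) = c + o² (t(c, o) = o² + c = c + o²)
(z(-81) + t(-73, v(q))) + C = (79/23 + (-73 + ((5 - 2)/(7*(12 - 2)))²)) + 23432 = (79/23 + (-73 + ((⅐)*3/10)²)) + 23432 = (79/23 + (-73 + ((⅐)*(⅒)*3)²)) + 23432 = (79/23 + (-73 + (3/70)²)) + 23432 = (79/23 + (-73 + 9/4900)) + 23432 = (79/23 - 357691/4900) + 23432 = -7839793/112700 + 23432 = 2632946607/112700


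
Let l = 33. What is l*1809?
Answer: 59697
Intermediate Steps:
l*1809 = 33*1809 = 59697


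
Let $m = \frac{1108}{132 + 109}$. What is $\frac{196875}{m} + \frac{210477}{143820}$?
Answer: $\frac{16725595027}{390570} \approx 42824.0$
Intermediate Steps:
$m = \frac{1108}{241} \approx 4.5975$
$\frac{196875}{m} + \frac{210477}{143820} = \frac{196875}{\frac{1108}{241}} + \frac{210477}{143820} = 196875 \cdot \frac{241}{1108} + 210477 \cdot \frac{1}{143820} = \frac{47446875}{1108} + \frac{4127}{2820} = \frac{16725595027}{390570}$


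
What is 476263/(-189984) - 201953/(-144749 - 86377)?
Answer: -3983829077/2439457888 ≈ -1.6331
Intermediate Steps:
476263/(-189984) - 201953/(-144749 - 86377) = 476263*(-1/189984) - 201953/(-231126) = -476263/189984 - 201953*(-1/231126) = -476263/189984 + 201953/231126 = -3983829077/2439457888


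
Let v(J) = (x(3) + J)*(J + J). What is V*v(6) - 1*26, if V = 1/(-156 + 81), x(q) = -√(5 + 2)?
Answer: -674/25 + 4*√7/25 ≈ -26.537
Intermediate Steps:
x(q) = -√7
v(J) = 2*J*(J - √7) (v(J) = (-√7 + J)*(J + J) = (J - √7)*(2*J) = 2*J*(J - √7))
V = -1/75 (V = 1/(-75) = -1/75 ≈ -0.013333)
V*v(6) - 1*26 = -2*6*(6 - √7)/75 - 1*26 = -(72 - 12*√7)/75 - 26 = (-24/25 + 4*√7/25) - 26 = -674/25 + 4*√7/25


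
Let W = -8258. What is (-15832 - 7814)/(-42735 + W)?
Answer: 23646/50993 ≈ 0.46371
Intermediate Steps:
(-15832 - 7814)/(-42735 + W) = (-15832 - 7814)/(-42735 - 8258) = -23646/(-50993) = -23646*(-1/50993) = 23646/50993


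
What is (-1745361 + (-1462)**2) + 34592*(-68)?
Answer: -1960173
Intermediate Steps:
(-1745361 + (-1462)**2) + 34592*(-68) = (-1745361 + 2137444) - 2352256 = 392083 - 2352256 = -1960173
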